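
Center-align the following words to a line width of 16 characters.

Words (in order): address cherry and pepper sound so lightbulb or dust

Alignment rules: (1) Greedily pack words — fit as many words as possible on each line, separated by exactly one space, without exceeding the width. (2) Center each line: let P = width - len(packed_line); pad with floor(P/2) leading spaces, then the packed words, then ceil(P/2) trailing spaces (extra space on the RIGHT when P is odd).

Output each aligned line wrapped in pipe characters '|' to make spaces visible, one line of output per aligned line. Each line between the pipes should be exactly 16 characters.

Line 1: ['address', 'cherry'] (min_width=14, slack=2)
Line 2: ['and', 'pepper', 'sound'] (min_width=16, slack=0)
Line 3: ['so', 'lightbulb', 'or'] (min_width=15, slack=1)
Line 4: ['dust'] (min_width=4, slack=12)

Answer: | address cherry |
|and pepper sound|
|so lightbulb or |
|      dust      |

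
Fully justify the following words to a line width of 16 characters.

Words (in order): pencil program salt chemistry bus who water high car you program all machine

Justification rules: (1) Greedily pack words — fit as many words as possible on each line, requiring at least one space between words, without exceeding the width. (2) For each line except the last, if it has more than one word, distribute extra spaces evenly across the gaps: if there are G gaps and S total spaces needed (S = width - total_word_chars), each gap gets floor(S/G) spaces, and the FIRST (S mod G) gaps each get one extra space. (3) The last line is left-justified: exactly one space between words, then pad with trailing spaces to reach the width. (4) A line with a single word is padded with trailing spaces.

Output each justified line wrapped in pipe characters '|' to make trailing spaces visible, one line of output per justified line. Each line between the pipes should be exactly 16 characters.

Line 1: ['pencil', 'program'] (min_width=14, slack=2)
Line 2: ['salt', 'chemistry'] (min_width=14, slack=2)
Line 3: ['bus', 'who', 'water'] (min_width=13, slack=3)
Line 4: ['high', 'car', 'you'] (min_width=12, slack=4)
Line 5: ['program', 'all'] (min_width=11, slack=5)
Line 6: ['machine'] (min_width=7, slack=9)

Answer: |pencil   program|
|salt   chemistry|
|bus   who  water|
|high   car   you|
|program      all|
|machine         |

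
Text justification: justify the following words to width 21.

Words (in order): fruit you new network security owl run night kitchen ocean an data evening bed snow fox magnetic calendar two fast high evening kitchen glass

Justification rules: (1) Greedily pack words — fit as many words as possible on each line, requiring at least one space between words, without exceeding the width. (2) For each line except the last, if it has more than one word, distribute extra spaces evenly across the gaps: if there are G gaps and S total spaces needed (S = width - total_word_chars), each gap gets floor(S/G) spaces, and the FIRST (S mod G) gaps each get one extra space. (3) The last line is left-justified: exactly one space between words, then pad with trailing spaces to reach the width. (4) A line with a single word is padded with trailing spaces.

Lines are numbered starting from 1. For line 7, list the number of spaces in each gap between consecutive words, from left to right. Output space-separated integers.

Answer: 2 1

Derivation:
Line 1: ['fruit', 'you', 'new', 'network'] (min_width=21, slack=0)
Line 2: ['security', 'owl', 'run'] (min_width=16, slack=5)
Line 3: ['night', 'kitchen', 'ocean'] (min_width=19, slack=2)
Line 4: ['an', 'data', 'evening', 'bed'] (min_width=19, slack=2)
Line 5: ['snow', 'fox', 'magnetic'] (min_width=17, slack=4)
Line 6: ['calendar', 'two', 'fast'] (min_width=17, slack=4)
Line 7: ['high', 'evening', 'kitchen'] (min_width=20, slack=1)
Line 8: ['glass'] (min_width=5, slack=16)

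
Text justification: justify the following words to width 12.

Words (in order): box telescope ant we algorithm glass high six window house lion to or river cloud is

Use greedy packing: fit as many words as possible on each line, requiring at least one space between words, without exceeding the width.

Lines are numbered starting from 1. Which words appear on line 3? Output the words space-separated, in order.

Answer: ant we

Derivation:
Line 1: ['box'] (min_width=3, slack=9)
Line 2: ['telescope'] (min_width=9, slack=3)
Line 3: ['ant', 'we'] (min_width=6, slack=6)
Line 4: ['algorithm'] (min_width=9, slack=3)
Line 5: ['glass', 'high'] (min_width=10, slack=2)
Line 6: ['six', 'window'] (min_width=10, slack=2)
Line 7: ['house', 'lion'] (min_width=10, slack=2)
Line 8: ['to', 'or', 'river'] (min_width=11, slack=1)
Line 9: ['cloud', 'is'] (min_width=8, slack=4)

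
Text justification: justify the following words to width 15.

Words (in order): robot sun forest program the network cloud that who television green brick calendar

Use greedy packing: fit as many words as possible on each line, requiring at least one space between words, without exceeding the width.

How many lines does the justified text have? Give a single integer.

Answer: 7

Derivation:
Line 1: ['robot', 'sun'] (min_width=9, slack=6)
Line 2: ['forest', 'program'] (min_width=14, slack=1)
Line 3: ['the', 'network'] (min_width=11, slack=4)
Line 4: ['cloud', 'that', 'who'] (min_width=14, slack=1)
Line 5: ['television'] (min_width=10, slack=5)
Line 6: ['green', 'brick'] (min_width=11, slack=4)
Line 7: ['calendar'] (min_width=8, slack=7)
Total lines: 7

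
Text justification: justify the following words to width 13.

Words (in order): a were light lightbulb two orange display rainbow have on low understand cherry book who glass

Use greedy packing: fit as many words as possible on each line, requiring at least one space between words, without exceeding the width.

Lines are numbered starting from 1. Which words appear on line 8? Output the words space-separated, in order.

Line 1: ['a', 'were', 'light'] (min_width=12, slack=1)
Line 2: ['lightbulb', 'two'] (min_width=13, slack=0)
Line 3: ['orange'] (min_width=6, slack=7)
Line 4: ['display'] (min_width=7, slack=6)
Line 5: ['rainbow', 'have'] (min_width=12, slack=1)
Line 6: ['on', 'low'] (min_width=6, slack=7)
Line 7: ['understand'] (min_width=10, slack=3)
Line 8: ['cherry', 'book'] (min_width=11, slack=2)
Line 9: ['who', 'glass'] (min_width=9, slack=4)

Answer: cherry book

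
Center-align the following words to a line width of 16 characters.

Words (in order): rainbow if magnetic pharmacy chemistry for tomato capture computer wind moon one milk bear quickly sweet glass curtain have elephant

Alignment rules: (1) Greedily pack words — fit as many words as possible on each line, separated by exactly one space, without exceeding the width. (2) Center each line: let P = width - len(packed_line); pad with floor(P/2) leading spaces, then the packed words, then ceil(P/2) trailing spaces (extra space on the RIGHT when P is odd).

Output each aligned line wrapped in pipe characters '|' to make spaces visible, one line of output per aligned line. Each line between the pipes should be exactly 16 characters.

Line 1: ['rainbow', 'if'] (min_width=10, slack=6)
Line 2: ['magnetic'] (min_width=8, slack=8)
Line 3: ['pharmacy'] (min_width=8, slack=8)
Line 4: ['chemistry', 'for'] (min_width=13, slack=3)
Line 5: ['tomato', 'capture'] (min_width=14, slack=2)
Line 6: ['computer', 'wind'] (min_width=13, slack=3)
Line 7: ['moon', 'one', 'milk'] (min_width=13, slack=3)
Line 8: ['bear', 'quickly'] (min_width=12, slack=4)
Line 9: ['sweet', 'glass'] (min_width=11, slack=5)
Line 10: ['curtain', 'have'] (min_width=12, slack=4)
Line 11: ['elephant'] (min_width=8, slack=8)

Answer: |   rainbow if   |
|    magnetic    |
|    pharmacy    |
| chemistry for  |
| tomato capture |
| computer wind  |
| moon one milk  |
|  bear quickly  |
|  sweet glass   |
|  curtain have  |
|    elephant    |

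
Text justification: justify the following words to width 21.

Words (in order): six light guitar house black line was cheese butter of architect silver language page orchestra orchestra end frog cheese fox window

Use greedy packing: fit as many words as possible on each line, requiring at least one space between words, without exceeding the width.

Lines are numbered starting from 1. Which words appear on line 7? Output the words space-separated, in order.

Line 1: ['six', 'light', 'guitar'] (min_width=16, slack=5)
Line 2: ['house', 'black', 'line', 'was'] (min_width=20, slack=1)
Line 3: ['cheese', 'butter', 'of'] (min_width=16, slack=5)
Line 4: ['architect', 'silver'] (min_width=16, slack=5)
Line 5: ['language', 'page'] (min_width=13, slack=8)
Line 6: ['orchestra', 'orchestra'] (min_width=19, slack=2)
Line 7: ['end', 'frog', 'cheese', 'fox'] (min_width=19, slack=2)
Line 8: ['window'] (min_width=6, slack=15)

Answer: end frog cheese fox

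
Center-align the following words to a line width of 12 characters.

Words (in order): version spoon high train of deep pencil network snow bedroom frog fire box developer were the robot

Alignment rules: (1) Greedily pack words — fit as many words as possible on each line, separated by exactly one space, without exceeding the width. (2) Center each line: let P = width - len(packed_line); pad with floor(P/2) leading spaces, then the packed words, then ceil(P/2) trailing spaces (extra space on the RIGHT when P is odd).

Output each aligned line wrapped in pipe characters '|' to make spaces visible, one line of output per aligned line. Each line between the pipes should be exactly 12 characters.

Line 1: ['version'] (min_width=7, slack=5)
Line 2: ['spoon', 'high'] (min_width=10, slack=2)
Line 3: ['train', 'of'] (min_width=8, slack=4)
Line 4: ['deep', 'pencil'] (min_width=11, slack=1)
Line 5: ['network', 'snow'] (min_width=12, slack=0)
Line 6: ['bedroom', 'frog'] (min_width=12, slack=0)
Line 7: ['fire', 'box'] (min_width=8, slack=4)
Line 8: ['developer'] (min_width=9, slack=3)
Line 9: ['were', 'the'] (min_width=8, slack=4)
Line 10: ['robot'] (min_width=5, slack=7)

Answer: |  version   |
| spoon high |
|  train of  |
|deep pencil |
|network snow|
|bedroom frog|
|  fire box  |
| developer  |
|  were the  |
|   robot    |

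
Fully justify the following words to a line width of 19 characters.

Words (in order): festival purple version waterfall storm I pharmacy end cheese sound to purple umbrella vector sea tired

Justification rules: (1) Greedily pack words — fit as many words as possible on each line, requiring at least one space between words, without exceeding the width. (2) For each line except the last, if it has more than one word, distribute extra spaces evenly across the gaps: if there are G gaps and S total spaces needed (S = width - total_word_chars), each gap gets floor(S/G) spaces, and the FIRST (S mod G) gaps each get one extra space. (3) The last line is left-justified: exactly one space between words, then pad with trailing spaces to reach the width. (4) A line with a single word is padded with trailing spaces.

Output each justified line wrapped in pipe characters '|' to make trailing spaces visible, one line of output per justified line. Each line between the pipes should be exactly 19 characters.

Line 1: ['festival', 'purple'] (min_width=15, slack=4)
Line 2: ['version', 'waterfall'] (min_width=17, slack=2)
Line 3: ['storm', 'I', 'pharmacy'] (min_width=16, slack=3)
Line 4: ['end', 'cheese', 'sound', 'to'] (min_width=19, slack=0)
Line 5: ['purple', 'umbrella'] (min_width=15, slack=4)
Line 6: ['vector', 'sea', 'tired'] (min_width=16, slack=3)

Answer: |festival     purple|
|version   waterfall|
|storm   I  pharmacy|
|end cheese sound to|
|purple     umbrella|
|vector sea tired   |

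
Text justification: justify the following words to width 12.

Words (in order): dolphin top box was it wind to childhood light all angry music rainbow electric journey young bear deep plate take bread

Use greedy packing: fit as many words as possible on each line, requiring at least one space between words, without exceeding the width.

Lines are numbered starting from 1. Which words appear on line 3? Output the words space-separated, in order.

Answer: wind to

Derivation:
Line 1: ['dolphin', 'top'] (min_width=11, slack=1)
Line 2: ['box', 'was', 'it'] (min_width=10, slack=2)
Line 3: ['wind', 'to'] (min_width=7, slack=5)
Line 4: ['childhood'] (min_width=9, slack=3)
Line 5: ['light', 'all'] (min_width=9, slack=3)
Line 6: ['angry', 'music'] (min_width=11, slack=1)
Line 7: ['rainbow'] (min_width=7, slack=5)
Line 8: ['electric'] (min_width=8, slack=4)
Line 9: ['journey'] (min_width=7, slack=5)
Line 10: ['young', 'bear'] (min_width=10, slack=2)
Line 11: ['deep', 'plate'] (min_width=10, slack=2)
Line 12: ['take', 'bread'] (min_width=10, slack=2)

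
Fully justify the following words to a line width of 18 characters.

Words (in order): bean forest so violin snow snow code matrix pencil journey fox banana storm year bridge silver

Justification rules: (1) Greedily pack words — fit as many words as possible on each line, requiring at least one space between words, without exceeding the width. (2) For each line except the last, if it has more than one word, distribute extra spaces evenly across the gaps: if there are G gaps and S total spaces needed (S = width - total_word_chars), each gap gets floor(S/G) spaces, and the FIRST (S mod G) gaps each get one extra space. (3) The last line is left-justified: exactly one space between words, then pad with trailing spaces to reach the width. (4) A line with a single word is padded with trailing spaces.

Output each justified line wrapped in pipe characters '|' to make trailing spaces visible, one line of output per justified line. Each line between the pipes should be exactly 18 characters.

Answer: |bean   forest   so|
|violin  snow  snow|
|code matrix pencil|
|journey fox banana|
|storm  year bridge|
|silver            |

Derivation:
Line 1: ['bean', 'forest', 'so'] (min_width=14, slack=4)
Line 2: ['violin', 'snow', 'snow'] (min_width=16, slack=2)
Line 3: ['code', 'matrix', 'pencil'] (min_width=18, slack=0)
Line 4: ['journey', 'fox', 'banana'] (min_width=18, slack=0)
Line 5: ['storm', 'year', 'bridge'] (min_width=17, slack=1)
Line 6: ['silver'] (min_width=6, slack=12)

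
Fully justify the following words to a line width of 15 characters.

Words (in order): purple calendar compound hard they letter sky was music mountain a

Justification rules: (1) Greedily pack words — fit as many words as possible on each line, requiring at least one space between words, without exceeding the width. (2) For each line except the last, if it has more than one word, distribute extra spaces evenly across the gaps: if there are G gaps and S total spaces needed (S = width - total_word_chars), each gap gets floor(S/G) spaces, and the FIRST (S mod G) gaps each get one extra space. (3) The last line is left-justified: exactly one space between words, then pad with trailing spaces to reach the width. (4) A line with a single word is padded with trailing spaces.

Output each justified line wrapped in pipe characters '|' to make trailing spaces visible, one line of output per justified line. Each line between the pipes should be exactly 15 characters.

Line 1: ['purple', 'calendar'] (min_width=15, slack=0)
Line 2: ['compound', 'hard'] (min_width=13, slack=2)
Line 3: ['they', 'letter', 'sky'] (min_width=15, slack=0)
Line 4: ['was', 'music'] (min_width=9, slack=6)
Line 5: ['mountain', 'a'] (min_width=10, slack=5)

Answer: |purple calendar|
|compound   hard|
|they letter sky|
|was       music|
|mountain a     |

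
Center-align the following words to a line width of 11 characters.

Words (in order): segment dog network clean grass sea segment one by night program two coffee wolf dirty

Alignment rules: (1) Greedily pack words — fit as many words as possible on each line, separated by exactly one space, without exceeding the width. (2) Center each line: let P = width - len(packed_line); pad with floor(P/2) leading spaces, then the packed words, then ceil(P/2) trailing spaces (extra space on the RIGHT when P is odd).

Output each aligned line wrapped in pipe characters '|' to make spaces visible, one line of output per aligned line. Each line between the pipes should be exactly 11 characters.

Answer: |segment dog|
|  network  |
|clean grass|
|sea segment|
|  one by   |
|   night   |
|program two|
|coffee wolf|
|   dirty   |

Derivation:
Line 1: ['segment', 'dog'] (min_width=11, slack=0)
Line 2: ['network'] (min_width=7, slack=4)
Line 3: ['clean', 'grass'] (min_width=11, slack=0)
Line 4: ['sea', 'segment'] (min_width=11, slack=0)
Line 5: ['one', 'by'] (min_width=6, slack=5)
Line 6: ['night'] (min_width=5, slack=6)
Line 7: ['program', 'two'] (min_width=11, slack=0)
Line 8: ['coffee', 'wolf'] (min_width=11, slack=0)
Line 9: ['dirty'] (min_width=5, slack=6)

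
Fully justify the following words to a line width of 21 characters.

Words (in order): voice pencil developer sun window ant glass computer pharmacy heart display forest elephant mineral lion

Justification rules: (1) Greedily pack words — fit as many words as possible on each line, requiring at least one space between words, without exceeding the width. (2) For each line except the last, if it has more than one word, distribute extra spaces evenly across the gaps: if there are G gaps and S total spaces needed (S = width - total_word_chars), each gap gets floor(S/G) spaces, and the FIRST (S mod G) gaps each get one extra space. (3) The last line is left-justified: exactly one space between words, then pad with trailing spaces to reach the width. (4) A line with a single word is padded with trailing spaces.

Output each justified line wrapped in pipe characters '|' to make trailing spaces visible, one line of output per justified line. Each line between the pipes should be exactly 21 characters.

Answer: |voice          pencil|
|developer  sun window|
|ant   glass  computer|
|pharmacy        heart|
|display        forest|
|elephant mineral lion|

Derivation:
Line 1: ['voice', 'pencil'] (min_width=12, slack=9)
Line 2: ['developer', 'sun', 'window'] (min_width=20, slack=1)
Line 3: ['ant', 'glass', 'computer'] (min_width=18, slack=3)
Line 4: ['pharmacy', 'heart'] (min_width=14, slack=7)
Line 5: ['display', 'forest'] (min_width=14, slack=7)
Line 6: ['elephant', 'mineral', 'lion'] (min_width=21, slack=0)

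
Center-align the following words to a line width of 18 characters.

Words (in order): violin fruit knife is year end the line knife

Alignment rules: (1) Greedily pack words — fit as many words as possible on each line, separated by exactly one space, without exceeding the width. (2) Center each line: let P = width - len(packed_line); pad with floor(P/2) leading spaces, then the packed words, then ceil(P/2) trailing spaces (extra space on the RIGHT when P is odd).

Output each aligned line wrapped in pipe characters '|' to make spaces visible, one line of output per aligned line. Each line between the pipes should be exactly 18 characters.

Line 1: ['violin', 'fruit', 'knife'] (min_width=18, slack=0)
Line 2: ['is', 'year', 'end', 'the'] (min_width=15, slack=3)
Line 3: ['line', 'knife'] (min_width=10, slack=8)

Answer: |violin fruit knife|
| is year end the  |
|    line knife    |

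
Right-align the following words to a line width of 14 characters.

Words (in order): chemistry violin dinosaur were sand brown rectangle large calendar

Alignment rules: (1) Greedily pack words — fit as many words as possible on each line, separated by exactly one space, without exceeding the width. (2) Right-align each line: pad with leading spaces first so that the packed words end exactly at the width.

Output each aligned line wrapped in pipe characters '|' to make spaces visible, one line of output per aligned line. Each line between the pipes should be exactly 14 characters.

Answer: |     chemistry|
|        violin|
| dinosaur were|
|    sand brown|
|     rectangle|
|large calendar|

Derivation:
Line 1: ['chemistry'] (min_width=9, slack=5)
Line 2: ['violin'] (min_width=6, slack=8)
Line 3: ['dinosaur', 'were'] (min_width=13, slack=1)
Line 4: ['sand', 'brown'] (min_width=10, slack=4)
Line 5: ['rectangle'] (min_width=9, slack=5)
Line 6: ['large', 'calendar'] (min_width=14, slack=0)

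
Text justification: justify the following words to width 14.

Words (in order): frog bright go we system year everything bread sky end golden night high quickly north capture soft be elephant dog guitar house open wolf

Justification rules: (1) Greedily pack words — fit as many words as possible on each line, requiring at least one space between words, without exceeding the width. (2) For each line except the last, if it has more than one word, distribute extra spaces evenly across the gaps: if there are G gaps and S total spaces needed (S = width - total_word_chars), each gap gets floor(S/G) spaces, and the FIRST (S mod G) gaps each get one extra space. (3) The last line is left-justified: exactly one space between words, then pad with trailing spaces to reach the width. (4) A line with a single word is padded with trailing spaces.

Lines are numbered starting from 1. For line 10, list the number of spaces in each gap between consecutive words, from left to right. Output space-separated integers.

Answer: 3

Derivation:
Line 1: ['frog', 'bright', 'go'] (min_width=14, slack=0)
Line 2: ['we', 'system', 'year'] (min_width=14, slack=0)
Line 3: ['everything'] (min_width=10, slack=4)
Line 4: ['bread', 'sky', 'end'] (min_width=13, slack=1)
Line 5: ['golden', 'night'] (min_width=12, slack=2)
Line 6: ['high', 'quickly'] (min_width=12, slack=2)
Line 7: ['north', 'capture'] (min_width=13, slack=1)
Line 8: ['soft', 'be'] (min_width=7, slack=7)
Line 9: ['elephant', 'dog'] (min_width=12, slack=2)
Line 10: ['guitar', 'house'] (min_width=12, slack=2)
Line 11: ['open', 'wolf'] (min_width=9, slack=5)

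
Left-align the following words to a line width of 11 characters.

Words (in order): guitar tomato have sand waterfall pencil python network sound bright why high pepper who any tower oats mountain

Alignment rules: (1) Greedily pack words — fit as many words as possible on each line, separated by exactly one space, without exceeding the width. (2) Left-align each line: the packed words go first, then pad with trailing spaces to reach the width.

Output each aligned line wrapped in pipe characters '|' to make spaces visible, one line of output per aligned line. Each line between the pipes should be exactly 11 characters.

Line 1: ['guitar'] (min_width=6, slack=5)
Line 2: ['tomato', 'have'] (min_width=11, slack=0)
Line 3: ['sand'] (min_width=4, slack=7)
Line 4: ['waterfall'] (min_width=9, slack=2)
Line 5: ['pencil'] (min_width=6, slack=5)
Line 6: ['python'] (min_width=6, slack=5)
Line 7: ['network'] (min_width=7, slack=4)
Line 8: ['sound'] (min_width=5, slack=6)
Line 9: ['bright', 'why'] (min_width=10, slack=1)
Line 10: ['high', 'pepper'] (min_width=11, slack=0)
Line 11: ['who', 'any'] (min_width=7, slack=4)
Line 12: ['tower', 'oats'] (min_width=10, slack=1)
Line 13: ['mountain'] (min_width=8, slack=3)

Answer: |guitar     |
|tomato have|
|sand       |
|waterfall  |
|pencil     |
|python     |
|network    |
|sound      |
|bright why |
|high pepper|
|who any    |
|tower oats |
|mountain   |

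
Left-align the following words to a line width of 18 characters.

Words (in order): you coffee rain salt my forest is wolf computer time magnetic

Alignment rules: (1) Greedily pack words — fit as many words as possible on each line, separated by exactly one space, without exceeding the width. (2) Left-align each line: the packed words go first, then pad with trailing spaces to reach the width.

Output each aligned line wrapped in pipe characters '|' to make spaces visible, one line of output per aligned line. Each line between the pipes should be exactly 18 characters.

Answer: |you coffee rain   |
|salt my forest is |
|wolf computer time|
|magnetic          |

Derivation:
Line 1: ['you', 'coffee', 'rain'] (min_width=15, slack=3)
Line 2: ['salt', 'my', 'forest', 'is'] (min_width=17, slack=1)
Line 3: ['wolf', 'computer', 'time'] (min_width=18, slack=0)
Line 4: ['magnetic'] (min_width=8, slack=10)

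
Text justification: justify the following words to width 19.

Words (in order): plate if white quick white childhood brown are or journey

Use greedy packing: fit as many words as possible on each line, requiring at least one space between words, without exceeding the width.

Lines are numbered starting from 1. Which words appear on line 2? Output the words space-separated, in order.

Line 1: ['plate', 'if', 'white'] (min_width=14, slack=5)
Line 2: ['quick', 'white'] (min_width=11, slack=8)
Line 3: ['childhood', 'brown', 'are'] (min_width=19, slack=0)
Line 4: ['or', 'journey'] (min_width=10, slack=9)

Answer: quick white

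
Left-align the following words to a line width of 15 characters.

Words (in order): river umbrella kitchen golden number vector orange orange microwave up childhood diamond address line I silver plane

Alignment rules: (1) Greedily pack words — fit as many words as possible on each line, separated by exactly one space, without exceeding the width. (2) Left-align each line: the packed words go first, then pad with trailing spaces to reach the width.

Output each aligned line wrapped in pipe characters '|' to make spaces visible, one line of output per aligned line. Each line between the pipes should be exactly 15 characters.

Line 1: ['river', 'umbrella'] (min_width=14, slack=1)
Line 2: ['kitchen', 'golden'] (min_width=14, slack=1)
Line 3: ['number', 'vector'] (min_width=13, slack=2)
Line 4: ['orange', 'orange'] (min_width=13, slack=2)
Line 5: ['microwave', 'up'] (min_width=12, slack=3)
Line 6: ['childhood'] (min_width=9, slack=6)
Line 7: ['diamond', 'address'] (min_width=15, slack=0)
Line 8: ['line', 'I', 'silver'] (min_width=13, slack=2)
Line 9: ['plane'] (min_width=5, slack=10)

Answer: |river umbrella |
|kitchen golden |
|number vector  |
|orange orange  |
|microwave up   |
|childhood      |
|diamond address|
|line I silver  |
|plane          |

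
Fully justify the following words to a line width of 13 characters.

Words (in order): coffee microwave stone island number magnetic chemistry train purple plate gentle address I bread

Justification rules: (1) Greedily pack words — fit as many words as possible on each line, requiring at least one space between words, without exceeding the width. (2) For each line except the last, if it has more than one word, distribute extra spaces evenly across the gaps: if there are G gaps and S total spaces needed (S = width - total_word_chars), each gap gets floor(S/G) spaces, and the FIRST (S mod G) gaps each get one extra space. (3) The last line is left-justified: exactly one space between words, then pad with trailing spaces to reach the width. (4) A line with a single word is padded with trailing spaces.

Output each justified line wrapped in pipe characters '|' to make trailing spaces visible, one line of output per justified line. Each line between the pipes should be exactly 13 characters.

Line 1: ['coffee'] (min_width=6, slack=7)
Line 2: ['microwave'] (min_width=9, slack=4)
Line 3: ['stone', 'island'] (min_width=12, slack=1)
Line 4: ['number'] (min_width=6, slack=7)
Line 5: ['magnetic'] (min_width=8, slack=5)
Line 6: ['chemistry'] (min_width=9, slack=4)
Line 7: ['train', 'purple'] (min_width=12, slack=1)
Line 8: ['plate', 'gentle'] (min_width=12, slack=1)
Line 9: ['address', 'I'] (min_width=9, slack=4)
Line 10: ['bread'] (min_width=5, slack=8)

Answer: |coffee       |
|microwave    |
|stone  island|
|number       |
|magnetic     |
|chemistry    |
|train  purple|
|plate  gentle|
|address     I|
|bread        |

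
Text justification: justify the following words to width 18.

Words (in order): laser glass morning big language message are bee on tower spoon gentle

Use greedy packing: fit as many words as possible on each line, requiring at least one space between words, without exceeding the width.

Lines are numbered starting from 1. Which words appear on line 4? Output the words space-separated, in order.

Line 1: ['laser', 'glass'] (min_width=11, slack=7)
Line 2: ['morning', 'big'] (min_width=11, slack=7)
Line 3: ['language', 'message'] (min_width=16, slack=2)
Line 4: ['are', 'bee', 'on', 'tower'] (min_width=16, slack=2)
Line 5: ['spoon', 'gentle'] (min_width=12, slack=6)

Answer: are bee on tower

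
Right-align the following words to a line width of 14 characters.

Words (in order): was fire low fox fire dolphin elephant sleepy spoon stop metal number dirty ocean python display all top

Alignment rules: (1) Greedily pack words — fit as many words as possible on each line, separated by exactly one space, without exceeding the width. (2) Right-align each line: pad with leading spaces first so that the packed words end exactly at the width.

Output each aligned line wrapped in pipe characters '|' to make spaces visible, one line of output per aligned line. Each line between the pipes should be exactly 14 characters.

Answer: |  was fire low|
|      fox fire|
|       dolphin|
|      elephant|
|  sleepy spoon|
|    stop metal|
|  number dirty|
|  ocean python|
|   display all|
|           top|

Derivation:
Line 1: ['was', 'fire', 'low'] (min_width=12, slack=2)
Line 2: ['fox', 'fire'] (min_width=8, slack=6)
Line 3: ['dolphin'] (min_width=7, slack=7)
Line 4: ['elephant'] (min_width=8, slack=6)
Line 5: ['sleepy', 'spoon'] (min_width=12, slack=2)
Line 6: ['stop', 'metal'] (min_width=10, slack=4)
Line 7: ['number', 'dirty'] (min_width=12, slack=2)
Line 8: ['ocean', 'python'] (min_width=12, slack=2)
Line 9: ['display', 'all'] (min_width=11, slack=3)
Line 10: ['top'] (min_width=3, slack=11)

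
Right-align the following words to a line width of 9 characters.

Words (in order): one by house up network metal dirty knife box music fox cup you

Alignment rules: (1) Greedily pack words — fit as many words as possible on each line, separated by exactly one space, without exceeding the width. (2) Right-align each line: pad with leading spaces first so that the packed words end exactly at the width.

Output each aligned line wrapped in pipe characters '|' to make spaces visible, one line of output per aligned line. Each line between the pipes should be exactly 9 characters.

Line 1: ['one', 'by'] (min_width=6, slack=3)
Line 2: ['house', 'up'] (min_width=8, slack=1)
Line 3: ['network'] (min_width=7, slack=2)
Line 4: ['metal'] (min_width=5, slack=4)
Line 5: ['dirty'] (min_width=5, slack=4)
Line 6: ['knife', 'box'] (min_width=9, slack=0)
Line 7: ['music', 'fox'] (min_width=9, slack=0)
Line 8: ['cup', 'you'] (min_width=7, slack=2)

Answer: |   one by|
| house up|
|  network|
|    metal|
|    dirty|
|knife box|
|music fox|
|  cup you|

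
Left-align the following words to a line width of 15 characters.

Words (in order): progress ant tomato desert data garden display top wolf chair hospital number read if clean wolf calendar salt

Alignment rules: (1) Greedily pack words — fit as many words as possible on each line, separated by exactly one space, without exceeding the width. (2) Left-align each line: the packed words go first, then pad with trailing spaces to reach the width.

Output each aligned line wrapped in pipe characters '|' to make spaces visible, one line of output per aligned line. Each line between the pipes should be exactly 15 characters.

Answer: |progress ant   |
|tomato desert  |
|data garden    |
|display top    |
|wolf chair     |
|hospital number|
|read if clean  |
|wolf calendar  |
|salt           |

Derivation:
Line 1: ['progress', 'ant'] (min_width=12, slack=3)
Line 2: ['tomato', 'desert'] (min_width=13, slack=2)
Line 3: ['data', 'garden'] (min_width=11, slack=4)
Line 4: ['display', 'top'] (min_width=11, slack=4)
Line 5: ['wolf', 'chair'] (min_width=10, slack=5)
Line 6: ['hospital', 'number'] (min_width=15, slack=0)
Line 7: ['read', 'if', 'clean'] (min_width=13, slack=2)
Line 8: ['wolf', 'calendar'] (min_width=13, slack=2)
Line 9: ['salt'] (min_width=4, slack=11)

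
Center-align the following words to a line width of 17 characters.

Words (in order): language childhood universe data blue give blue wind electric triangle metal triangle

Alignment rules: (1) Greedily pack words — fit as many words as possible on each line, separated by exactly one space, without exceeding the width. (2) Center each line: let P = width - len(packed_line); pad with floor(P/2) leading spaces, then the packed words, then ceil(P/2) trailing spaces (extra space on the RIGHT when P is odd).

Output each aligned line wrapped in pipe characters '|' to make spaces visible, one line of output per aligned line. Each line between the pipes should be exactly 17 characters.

Answer: |    language     |
|    childhood    |
|  universe data  |
| blue give blue  |
|  wind electric  |
| triangle metal  |
|    triangle     |

Derivation:
Line 1: ['language'] (min_width=8, slack=9)
Line 2: ['childhood'] (min_width=9, slack=8)
Line 3: ['universe', 'data'] (min_width=13, slack=4)
Line 4: ['blue', 'give', 'blue'] (min_width=14, slack=3)
Line 5: ['wind', 'electric'] (min_width=13, slack=4)
Line 6: ['triangle', 'metal'] (min_width=14, slack=3)
Line 7: ['triangle'] (min_width=8, slack=9)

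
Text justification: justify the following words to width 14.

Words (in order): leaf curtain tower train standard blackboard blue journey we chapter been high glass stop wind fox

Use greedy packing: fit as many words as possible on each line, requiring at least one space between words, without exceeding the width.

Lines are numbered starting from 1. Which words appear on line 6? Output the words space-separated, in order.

Answer: we chapter

Derivation:
Line 1: ['leaf', 'curtain'] (min_width=12, slack=2)
Line 2: ['tower', 'train'] (min_width=11, slack=3)
Line 3: ['standard'] (min_width=8, slack=6)
Line 4: ['blackboard'] (min_width=10, slack=4)
Line 5: ['blue', 'journey'] (min_width=12, slack=2)
Line 6: ['we', 'chapter'] (min_width=10, slack=4)
Line 7: ['been', 'high'] (min_width=9, slack=5)
Line 8: ['glass', 'stop'] (min_width=10, slack=4)
Line 9: ['wind', 'fox'] (min_width=8, slack=6)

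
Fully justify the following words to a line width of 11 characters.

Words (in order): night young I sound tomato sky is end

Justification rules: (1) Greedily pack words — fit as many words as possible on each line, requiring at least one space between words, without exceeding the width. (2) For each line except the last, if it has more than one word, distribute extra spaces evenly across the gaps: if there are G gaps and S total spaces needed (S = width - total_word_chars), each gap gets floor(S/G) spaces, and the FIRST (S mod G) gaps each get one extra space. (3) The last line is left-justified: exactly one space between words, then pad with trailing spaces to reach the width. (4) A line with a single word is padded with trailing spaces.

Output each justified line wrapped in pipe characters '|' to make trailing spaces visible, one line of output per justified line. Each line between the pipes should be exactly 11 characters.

Line 1: ['night', 'young'] (min_width=11, slack=0)
Line 2: ['I', 'sound'] (min_width=7, slack=4)
Line 3: ['tomato', 'sky'] (min_width=10, slack=1)
Line 4: ['is', 'end'] (min_width=6, slack=5)

Answer: |night young|
|I     sound|
|tomato  sky|
|is end     |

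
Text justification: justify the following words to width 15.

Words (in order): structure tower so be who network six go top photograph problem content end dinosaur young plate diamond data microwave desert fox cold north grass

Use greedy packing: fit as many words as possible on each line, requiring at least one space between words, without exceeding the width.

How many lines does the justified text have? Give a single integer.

Line 1: ['structure', 'tower'] (min_width=15, slack=0)
Line 2: ['so', 'be', 'who'] (min_width=9, slack=6)
Line 3: ['network', 'six', 'go'] (min_width=14, slack=1)
Line 4: ['top', 'photograph'] (min_width=14, slack=1)
Line 5: ['problem', 'content'] (min_width=15, slack=0)
Line 6: ['end', 'dinosaur'] (min_width=12, slack=3)
Line 7: ['young', 'plate'] (min_width=11, slack=4)
Line 8: ['diamond', 'data'] (min_width=12, slack=3)
Line 9: ['microwave'] (min_width=9, slack=6)
Line 10: ['desert', 'fox', 'cold'] (min_width=15, slack=0)
Line 11: ['north', 'grass'] (min_width=11, slack=4)
Total lines: 11

Answer: 11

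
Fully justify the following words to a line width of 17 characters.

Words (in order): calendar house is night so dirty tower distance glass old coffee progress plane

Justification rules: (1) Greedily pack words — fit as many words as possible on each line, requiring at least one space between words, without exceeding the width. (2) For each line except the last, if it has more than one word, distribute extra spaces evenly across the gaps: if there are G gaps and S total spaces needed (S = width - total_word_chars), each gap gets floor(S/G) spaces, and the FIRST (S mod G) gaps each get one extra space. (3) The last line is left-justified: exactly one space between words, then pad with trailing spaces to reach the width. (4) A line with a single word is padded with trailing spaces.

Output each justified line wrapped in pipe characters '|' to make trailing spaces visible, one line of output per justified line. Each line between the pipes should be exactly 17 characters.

Answer: |calendar house is|
|night   so  dirty|
|tower    distance|
|glass  old coffee|
|progress plane   |

Derivation:
Line 1: ['calendar', 'house', 'is'] (min_width=17, slack=0)
Line 2: ['night', 'so', 'dirty'] (min_width=14, slack=3)
Line 3: ['tower', 'distance'] (min_width=14, slack=3)
Line 4: ['glass', 'old', 'coffee'] (min_width=16, slack=1)
Line 5: ['progress', 'plane'] (min_width=14, slack=3)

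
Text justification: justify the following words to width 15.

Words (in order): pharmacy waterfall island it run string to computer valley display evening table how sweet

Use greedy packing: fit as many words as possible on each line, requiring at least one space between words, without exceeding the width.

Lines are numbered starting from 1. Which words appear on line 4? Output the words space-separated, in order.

Line 1: ['pharmacy'] (min_width=8, slack=7)
Line 2: ['waterfall'] (min_width=9, slack=6)
Line 3: ['island', 'it', 'run'] (min_width=13, slack=2)
Line 4: ['string', 'to'] (min_width=9, slack=6)
Line 5: ['computer', 'valley'] (min_width=15, slack=0)
Line 6: ['display', 'evening'] (min_width=15, slack=0)
Line 7: ['table', 'how', 'sweet'] (min_width=15, slack=0)

Answer: string to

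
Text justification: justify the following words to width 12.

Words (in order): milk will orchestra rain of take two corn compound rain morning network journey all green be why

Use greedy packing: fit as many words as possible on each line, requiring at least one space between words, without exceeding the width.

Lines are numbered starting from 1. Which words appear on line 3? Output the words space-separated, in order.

Answer: rain of take

Derivation:
Line 1: ['milk', 'will'] (min_width=9, slack=3)
Line 2: ['orchestra'] (min_width=9, slack=3)
Line 3: ['rain', 'of', 'take'] (min_width=12, slack=0)
Line 4: ['two', 'corn'] (min_width=8, slack=4)
Line 5: ['compound'] (min_width=8, slack=4)
Line 6: ['rain', 'morning'] (min_width=12, slack=0)
Line 7: ['network'] (min_width=7, slack=5)
Line 8: ['journey', 'all'] (min_width=11, slack=1)
Line 9: ['green', 'be', 'why'] (min_width=12, slack=0)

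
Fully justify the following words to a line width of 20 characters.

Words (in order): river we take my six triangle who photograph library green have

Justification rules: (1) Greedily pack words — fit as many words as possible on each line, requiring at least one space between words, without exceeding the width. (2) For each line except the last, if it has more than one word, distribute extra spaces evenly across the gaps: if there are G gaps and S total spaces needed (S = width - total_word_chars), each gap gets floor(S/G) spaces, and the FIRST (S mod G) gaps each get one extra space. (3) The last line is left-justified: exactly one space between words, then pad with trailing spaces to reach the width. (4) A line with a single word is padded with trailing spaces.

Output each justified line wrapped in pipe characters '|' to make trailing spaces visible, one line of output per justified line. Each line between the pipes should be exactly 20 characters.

Line 1: ['river', 'we', 'take', 'my', 'six'] (min_width=20, slack=0)
Line 2: ['triangle', 'who'] (min_width=12, slack=8)
Line 3: ['photograph', 'library'] (min_width=18, slack=2)
Line 4: ['green', 'have'] (min_width=10, slack=10)

Answer: |river we take my six|
|triangle         who|
|photograph   library|
|green have          |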